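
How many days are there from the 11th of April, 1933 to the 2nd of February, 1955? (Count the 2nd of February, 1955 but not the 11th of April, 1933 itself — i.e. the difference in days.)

Apr 11, 1933 → Apr 11, 1934: 365 days.
Apr 11, 1934 → Apr 11, 1935: 365 days.
Apr 11, 1935 → Apr 11, 1936: 366 days (Feb 29, 1936 is in that span).
Apr 11, 1936 → Apr 11, 1937: 365 days.
Apr 11, 1937 → Apr 11, 1938: 365 days.
Apr 11, 1938 → Apr 11, 1939: 365 days.
Apr 11, 1939 → Apr 11, 1940: 366 days (Feb 29, 1940 is in that span).
Apr 11, 1940 → Apr 11, 1941: 365 days.
Apr 11, 1941 → Apr 11, 1942: 365 days.
Apr 11, 1942 → Apr 11, 1943: 365 days.
Apr 11, 1943 → Apr 11, 1944: 366 days (Feb 29, 1944 is in that span).
Apr 11, 1944 → Apr 11, 1945: 365 days.
Apr 11, 1945 → Apr 11, 1946: 365 days.
Apr 11, 1946 → Apr 11, 1947: 365 days.
Apr 11, 1947 → Apr 11, 1948: 366 days (Feb 29, 1948 is in that span).
Apr 11, 1948 → Apr 11, 1949: 365 days.
Apr 11, 1949 → Apr 11, 1950: 365 days.
Apr 11, 1950 → Apr 11, 1951: 365 days.
Apr 11, 1951 → Apr 11, 1952: 366 days (Feb 29, 1952 is in that span).
Apr 11, 1952 → Apr 11, 1953: 365 days.
Apr 11, 1953 → Apr 11, 1954: 365 days.
Apr 11, 1954 → May 11, 1954: 30 days (April has 30).
May 11, 1954 → Jun 11, 1954: 31 days (May has 31).
Jun 11, 1954 → Jul 11, 1954: 30 days (June has 30).
Jul 11, 1954 → Aug 11, 1954: 31 days (July has 31).
Aug 11, 1954 → Sep 11, 1954: 31 days (August has 31).
Sep 11, 1954 → Oct 11, 1954: 30 days (September has 30).
Oct 11, 1954 → Nov 11, 1954: 31 days (October has 31).
Nov 11, 1954 → Dec 11, 1954: 30 days (November has 30).
Dec 11, 1954 → Jan 11, 1955: 31 days (December has 31).
Jan 11, 1955 → Feb 2, 1955: 22 days.
Total: 7967 days.

7967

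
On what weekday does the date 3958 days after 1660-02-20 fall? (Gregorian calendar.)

Monday

First find the weekday of Feb 20, 1660. Doomsday rule: the anchor day for the 1600s is Tuesday. For year 60: 60÷12 = 5 r 0, and 0÷4 = 0, so 5+0+0 = 5.
Tuesday + 5 ≡ Sunday — that's 1660's doomsday.
In February the doomsday date is Feb 29 (1660 is a leap year (divisible by 4)).
Feb 20 is 9 days before Feb 29; 9 mod 7 = 2, so Sunday − 2 = Friday.
3958 mod 7 = 3, so 3958 days after a Friday is Friday + 3 = Monday.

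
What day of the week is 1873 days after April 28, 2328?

First find the weekday of Apr 28, 2328. Doomsday rule: the anchor day for the 2300s is Wednesday. For year 28: 28÷12 = 2 r 4, and 4÷4 = 1, so 2+4+1 = 7.
Wednesday + 7 ≡ Wednesday — that's 2328's doomsday.
In April the doomsday date is Apr 4.
Apr 28 is 24 days after Apr 4; 24 mod 7 = 3, so Wednesday + 3 = Saturday.
1873 mod 7 = 4, so 1873 days after a Saturday is Saturday + 4 = Wednesday.

Wednesday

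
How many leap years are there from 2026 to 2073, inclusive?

Multiples of 4 in [2026,2073]: 12.
Of those, multiples of 100: 0 (not leap unless ÷400).
Multiples of 400: 0.
Leap years = 12 − 0 + 0 = 12.

12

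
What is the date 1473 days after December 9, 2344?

+365 (one year) → Dec 9, 2345 (1108 left).
+365 (one year) → Dec 9, 2346 (743 left).
+365 (one year) → Dec 9, 2347 (378 left).
Dec has 31 days: +23 → Jan 1, 2348 (355 left).
Jan has 31 days: +31 → Feb 1, 2348 (324 left).
Feb has 29 days: +29 → Mar 1, 2348 (295 left).
Mar has 31 days: +31 → Apr 1, 2348 (264 left).
Apr has 30 days: +30 → May 1, 2348 (234 left).
May has 31 days: +31 → Jun 1, 2348 (203 left).
Jun has 30 days: +30 → Jul 1, 2348 (173 left).
Jul has 31 days: +31 → Aug 1, 2348 (142 left).
Aug has 31 days: +31 → Sep 1, 2348 (111 left).
Sep has 30 days: +30 → Oct 1, 2348 (81 left).
Oct has 31 days: +31 → Nov 1, 2348 (50 left).
Nov has 30 days: +30 → Dec 1, 2348 (20 left).
+20 → Dec 21, 2348.

December 21, 2348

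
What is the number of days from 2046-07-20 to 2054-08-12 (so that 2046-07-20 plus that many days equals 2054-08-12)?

2945

Jul 20, 2046 → Jul 20, 2047: 365 days.
Jul 20, 2047 → Jul 20, 2048: 366 days (Feb 29, 2048 is in that span).
Jul 20, 2048 → Jul 20, 2049: 365 days.
Jul 20, 2049 → Jul 20, 2050: 365 days.
Jul 20, 2050 → Jul 20, 2051: 365 days.
Jul 20, 2051 → Jul 20, 2052: 366 days (Feb 29, 2052 is in that span).
Jul 20, 2052 → Jul 20, 2053: 365 days.
Jul 20, 2053 → Aug 20, 2053: 31 days (July has 31).
Aug 20, 2053 → Sep 20, 2053: 31 days (August has 31).
Sep 20, 2053 → Oct 20, 2053: 30 days (September has 30).
Oct 20, 2053 → Nov 20, 2053: 31 days (October has 31).
Nov 20, 2053 → Dec 20, 2053: 30 days (November has 30).
Dec 20, 2053 → Jan 20, 2054: 31 days (December has 31).
Jan 20, 2054 → Feb 20, 2054: 31 days (January has 31).
Feb 20, 2054 → Mar 20, 2054: 28 days (February has 28).
Mar 20, 2054 → Apr 20, 2054: 31 days (March has 31).
Apr 20, 2054 → May 20, 2054: 30 days (April has 30).
May 20, 2054 → Jun 20, 2054: 31 days (May has 31).
Jun 20, 2054 → Jul 20, 2054: 30 days (June has 30).
Jul 20, 2054 → Aug 12, 2054: 23 days.
Total: 2945 days.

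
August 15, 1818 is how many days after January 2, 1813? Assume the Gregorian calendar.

2051

Jan 2, 1813 → Jan 2, 1814: 365 days.
Jan 2, 1814 → Jan 2, 1815: 365 days.
Jan 2, 1815 → Jan 2, 1816: 365 days.
Jan 2, 1816 → Jan 2, 1817: 366 days (Feb 29, 1816 is in that span).
Jan 2, 1817 → Jan 2, 1818: 365 days.
Jan 2, 1818 → Feb 2, 1818: 31 days (January has 31).
Feb 2, 1818 → Mar 2, 1818: 28 days (February has 28).
Mar 2, 1818 → Apr 2, 1818: 31 days (March has 31).
Apr 2, 1818 → May 2, 1818: 30 days (April has 30).
May 2, 1818 → Jun 2, 1818: 31 days (May has 31).
Jun 2, 1818 → Jul 2, 1818: 30 days (June has 30).
Jul 2, 1818 → Aug 2, 1818: 31 days (July has 31).
Aug 2, 1818 → Aug 15, 1818: 13 days.
Total: 2051 days.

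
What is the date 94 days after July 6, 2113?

October 8, 2113

Jul has 31 days: +26 → Aug 1, 2113 (68 left).
Aug has 31 days: +31 → Sep 1, 2113 (37 left).
Sep has 30 days: +30 → Oct 1, 2113 (7 left).
+7 → Oct 8, 2113.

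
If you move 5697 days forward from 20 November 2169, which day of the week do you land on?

Sunday

First find the weekday of Nov 20, 2169. Doomsday rule: the anchor day for the 2100s is Sunday. For year 69: 69÷12 = 5 r 9, and 9÷4 = 2, so 5+9+2 = 16.
Sunday + 16 ≡ Tuesday — that's 2169's doomsday.
In November the doomsday date is Nov 7.
Nov 20 is 13 days after Nov 7; 13 mod 7 = 6, so Tuesday + 6 = Monday.
5697 mod 7 = 6, so 5697 days after a Monday is Monday + 6 = Sunday.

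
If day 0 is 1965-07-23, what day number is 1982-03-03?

Jul 23, 1965 → Jul 23, 1966: 365 days.
Jul 23, 1966 → Jul 23, 1967: 365 days.
Jul 23, 1967 → Jul 23, 1968: 366 days (Feb 29, 1968 is in that span).
Jul 23, 1968 → Jul 23, 1969: 365 days.
Jul 23, 1969 → Jul 23, 1970: 365 days.
Jul 23, 1970 → Jul 23, 1971: 365 days.
Jul 23, 1971 → Jul 23, 1972: 366 days (Feb 29, 1972 is in that span).
Jul 23, 1972 → Jul 23, 1973: 365 days.
Jul 23, 1973 → Jul 23, 1974: 365 days.
Jul 23, 1974 → Jul 23, 1975: 365 days.
Jul 23, 1975 → Jul 23, 1976: 366 days (Feb 29, 1976 is in that span).
Jul 23, 1976 → Jul 23, 1977: 365 days.
Jul 23, 1977 → Jul 23, 1978: 365 days.
Jul 23, 1978 → Jul 23, 1979: 365 days.
Jul 23, 1979 → Jul 23, 1980: 366 days (Feb 29, 1980 is in that span).
Jul 23, 1980 → Jul 23, 1981: 365 days.
Jul 23, 1981 → Aug 23, 1981: 31 days (July has 31).
Aug 23, 1981 → Sep 23, 1981: 31 days (August has 31).
Sep 23, 1981 → Oct 23, 1981: 30 days (September has 30).
Oct 23, 1981 → Nov 23, 1981: 31 days (October has 31).
Nov 23, 1981 → Dec 23, 1981: 30 days (November has 30).
Dec 23, 1981 → Jan 23, 1982: 31 days (December has 31).
Jan 23, 1982 → Feb 23, 1982: 31 days (January has 31).
Feb 23, 1982 → Mar 3, 1982: 8 days.
Total: 6067 days.

6067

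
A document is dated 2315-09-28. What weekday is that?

Tuesday

Doomsday rule: the anchor day for the 2300s is Wednesday. For year 15: 15÷12 = 1 r 3, and 3÷4 = 0, so 1+3+0 = 4.
Wednesday + 4 ≡ Sunday — that's 2315's doomsday.
In September the doomsday date is Sep 5.
Sep 28 is 23 days after Sep 5; 23 mod 7 = 2, so Sunday + 2 = Tuesday.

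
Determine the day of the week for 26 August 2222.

Monday

Doomsday rule: the anchor day for the 2200s is Friday. For year 22: 22÷12 = 1 r 10, and 10÷4 = 2, so 1+10+2 = 13.
Friday + 13 ≡ Thursday — that's 2222's doomsday.
In August the doomsday date is Aug 8.
Aug 26 is 18 days after Aug 8; 18 mod 7 = 4, so Thursday + 4 = Monday.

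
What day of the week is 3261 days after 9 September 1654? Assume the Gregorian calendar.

Tuesday

Sep 9, 1654 is a Wednesday.
3261 mod 7 = 6, so 3261 days after a Wednesday is Wednesday + 6 = Tuesday.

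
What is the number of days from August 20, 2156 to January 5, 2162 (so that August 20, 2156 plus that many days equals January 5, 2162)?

Aug 20, 2156 → Aug 20, 2157: 365 days.
Aug 20, 2157 → Aug 20, 2158: 365 days.
Aug 20, 2158 → Aug 20, 2159: 365 days.
Aug 20, 2159 → Aug 20, 2160: 366 days (Feb 29, 2160 is in that span).
Aug 20, 2160 → Aug 20, 2161: 365 days.
Aug 20, 2161 → Sep 20, 2161: 31 days (August has 31).
Sep 20, 2161 → Oct 20, 2161: 30 days (September has 30).
Oct 20, 2161 → Nov 20, 2161: 31 days (October has 31).
Nov 20, 2161 → Dec 20, 2161: 30 days (November has 30).
Dec 20, 2161 → Jan 5, 2162: 16 days.
Total: 1964 days.

1964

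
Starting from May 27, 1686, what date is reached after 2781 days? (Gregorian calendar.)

January 6, 1694

+365 (one year) → May 27, 1687 (2416 left).
+366 (one year; includes Feb 29, 1688) → May 27, 1688 (2050 left).
+365 (one year) → May 27, 1689 (1685 left).
+365 (one year) → May 27, 1690 (1320 left).
+365 (one year) → May 27, 1691 (955 left).
+366 (one year; includes Feb 29, 1692) → May 27, 1692 (589 left).
+365 (one year) → May 27, 1693 (224 left).
May has 31 days: +5 → Jun 1, 1693 (219 left).
Jun has 30 days: +30 → Jul 1, 1693 (189 left).
Jul has 31 days: +31 → Aug 1, 1693 (158 left).
Aug has 31 days: +31 → Sep 1, 1693 (127 left).
Sep has 30 days: +30 → Oct 1, 1693 (97 left).
Oct has 31 days: +31 → Nov 1, 1693 (66 left).
Nov has 30 days: +30 → Dec 1, 1693 (36 left).
Dec has 31 days: +31 → Jan 1, 1694 (5 left).
+5 → Jan 6, 1694.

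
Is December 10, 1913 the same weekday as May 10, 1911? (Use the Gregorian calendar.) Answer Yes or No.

Yes

From May 10, 1911 to Dec 10, 1913 is 945 days.
945 mod 7 = 0, so they are the same weekday.
(May 10, 1911 is a Wednesday; Dec 10, 1913 is a Wednesday.)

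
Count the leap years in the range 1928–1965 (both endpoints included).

10

Multiples of 4 in [1928,1965]: 10.
Of those, multiples of 100: 0 (not leap unless ÷400).
Multiples of 400: 0.
Leap years = 10 − 0 + 0 = 10.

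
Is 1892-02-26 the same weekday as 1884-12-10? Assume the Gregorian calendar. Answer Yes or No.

No

From Dec 10, 1884 to Feb 26, 1892 is 2634 days.
2634 mod 7 = 2, so they are different weekdays.
(Dec 10, 1884 is a Wednesday; Feb 26, 1892 is a Friday.)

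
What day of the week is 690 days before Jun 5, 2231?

Jun 5, 2231 is a Sunday.
690 mod 7 = 4, so 690 days before a Sunday is Sunday − 4 = Wednesday.

Wednesday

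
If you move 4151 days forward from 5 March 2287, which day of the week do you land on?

Saturday

First find the weekday of Mar 5, 2287. Doomsday rule: the anchor day for the 2200s is Friday. For year 87: 87÷12 = 7 r 3, and 3÷4 = 0, so 7+3+0 = 10.
Friday + 10 ≡ Monday — that's 2287's doomsday.
In March the doomsday date is Mar 14.
Mar 5 is 9 days before Mar 14; 9 mod 7 = 2, so Monday − 2 = Saturday.
4151 mod 7 = 0, so 4151 days after a Saturday is Saturday + 0 = Saturday.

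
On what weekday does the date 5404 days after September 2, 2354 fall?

Thursday

First find the weekday of Sep 2, 2354. Doomsday rule: the anchor day for the 2300s is Wednesday. For year 54: 54÷12 = 4 r 6, and 6÷4 = 1, so 4+6+1 = 11.
Wednesday + 11 ≡ Sunday — that's 2354's doomsday.
In September the doomsday date is Sep 5.
Sep 2 is 3 days before Sep 5; 3 mod 7 = 3, so Sunday − 3 = Thursday.
5404 mod 7 = 0, so 5404 days after a Thursday is Thursday + 0 = Thursday.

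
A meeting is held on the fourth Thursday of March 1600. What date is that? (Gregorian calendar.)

March 1, 1600 is a Wednesday.
The first Thursday is therefore March 2 (1 days later).
The fourth Thursday is 2 + 3×7 = March 23.

March 23, 1600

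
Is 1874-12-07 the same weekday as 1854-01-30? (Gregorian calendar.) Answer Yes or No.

From Jan 30, 1854 to Dec 7, 1874 is 7616 days.
7616 mod 7 = 0, so they are the same weekday.
(Jan 30, 1854 is a Monday; Dec 7, 1874 is a Monday.)

Yes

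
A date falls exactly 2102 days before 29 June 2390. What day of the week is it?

Wednesday

First find the weekday of Jun 29, 2390. Doomsday rule: the anchor day for the 2300s is Wednesday. For year 90: 90÷12 = 7 r 6, and 6÷4 = 1, so 7+6+1 = 14.
Wednesday + 14 ≡ Wednesday — that's 2390's doomsday.
In June the doomsday date is Jun 6.
Jun 29 is 23 days after Jun 6; 23 mod 7 = 2, so Wednesday + 2 = Friday.
2102 mod 7 = 2, so 2102 days before a Friday is Friday − 2 = Wednesday.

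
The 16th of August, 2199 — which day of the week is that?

Friday

Doomsday rule: the anchor day for the 2100s is Sunday. For year 99: 99÷12 = 8 r 3, and 3÷4 = 0, so 8+3+0 = 11.
Sunday + 11 ≡ Thursday — that's 2199's doomsday.
In August the doomsday date is Aug 8.
Aug 16 is 8 days after Aug 8; 8 mod 7 = 1, so Thursday + 1 = Friday.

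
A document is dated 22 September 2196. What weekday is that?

Doomsday rule: the anchor day for the 2100s is Sunday. For year 96: 96÷12 = 8 r 0, and 0÷4 = 0, so 8+0+0 = 8.
Sunday + 8 ≡ Monday — that's 2196's doomsday.
In September the doomsday date is Sep 5.
Sep 22 is 17 days after Sep 5; 17 mod 7 = 3, so Monday + 3 = Thursday.

Thursday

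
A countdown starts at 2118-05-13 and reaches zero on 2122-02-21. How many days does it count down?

1380

May 13, 2118 → May 13, 2119: 365 days.
May 13, 2119 → May 13, 2120: 366 days (Feb 29, 2120 is in that span).
May 13, 2120 → May 13, 2121: 365 days.
May 13, 2121 → Jun 13, 2121: 31 days (May has 31).
Jun 13, 2121 → Jul 13, 2121: 30 days (June has 30).
Jul 13, 2121 → Aug 13, 2121: 31 days (July has 31).
Aug 13, 2121 → Sep 13, 2121: 31 days (August has 31).
Sep 13, 2121 → Oct 13, 2121: 30 days (September has 30).
Oct 13, 2121 → Nov 13, 2121: 31 days (October has 31).
Nov 13, 2121 → Dec 13, 2121: 30 days (November has 30).
Dec 13, 2121 → Jan 13, 2122: 31 days (December has 31).
Jan 13, 2122 → Feb 13, 2122: 31 days (January has 31).
Feb 13, 2122 → Feb 21, 2122: 8 days.
Total: 1380 days.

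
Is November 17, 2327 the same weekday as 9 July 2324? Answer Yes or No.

From Jul 9, 2324 to Nov 17, 2327 is 1226 days.
1226 mod 7 = 1, so they are different weekdays.
(Jul 9, 2324 is a Wednesday; Nov 17, 2327 is a Thursday.)

No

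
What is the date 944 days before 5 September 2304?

−366 (one year; includes Feb 29, 2304) → Sep 5, 2303 (578 left).
−365 (one year) → Sep 5, 2302 (213 left).
−5 → Aug 31, 2302 (end of Aug, 31 days; 208 left).
−31 → Jul 31, 2302 (end of Jul, 31 days; 177 left).
−31 → Jun 30, 2302 (end of Jun, 30 days; 146 left).
−30 → May 31, 2302 (end of May, 31 days; 116 left).
−31 → Apr 30, 2302 (end of Apr, 30 days; 85 left).
−30 → Mar 31, 2302 (end of Mar, 31 days; 55 left).
−31 → Feb 28, 2302 (end of Feb, 28 days; 24 left).
−24 → Feb 4, 2302.

February 4, 2302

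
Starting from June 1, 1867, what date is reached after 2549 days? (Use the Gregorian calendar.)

+366 (one year; includes Feb 29, 1868) → Jun 1, 1868 (2183 left).
+365 (one year) → Jun 1, 1869 (1818 left).
+365 (one year) → Jun 1, 1870 (1453 left).
+365 (one year) → Jun 1, 1871 (1088 left).
+366 (one year; includes Feb 29, 1872) → Jun 1, 1872 (722 left).
+365 (one year) → Jun 1, 1873 (357 left).
Jun has 30 days: +30 → Jul 1, 1873 (327 left).
Jul has 31 days: +31 → Aug 1, 1873 (296 left).
Aug has 31 days: +31 → Sep 1, 1873 (265 left).
Sep has 30 days: +30 → Oct 1, 1873 (235 left).
Oct has 31 days: +31 → Nov 1, 1873 (204 left).
Nov has 30 days: +30 → Dec 1, 1873 (174 left).
Dec has 31 days: +31 → Jan 1, 1874 (143 left).
Jan has 31 days: +31 → Feb 1, 1874 (112 left).
Feb has 28 days: +28 → Mar 1, 1874 (84 left).
Mar has 31 days: +31 → Apr 1, 1874 (53 left).
Apr has 30 days: +30 → May 1, 1874 (23 left).
+23 → May 24, 1874.

May 24, 1874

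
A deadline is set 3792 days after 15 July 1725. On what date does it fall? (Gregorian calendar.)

December 2, 1735

+365 (one year) → Jul 15, 1726 (3427 left).
+365 (one year) → Jul 15, 1727 (3062 left).
+366 (one year; includes Feb 29, 1728) → Jul 15, 1728 (2696 left).
+365 (one year) → Jul 15, 1729 (2331 left).
+365 (one year) → Jul 15, 1730 (1966 left).
+365 (one year) → Jul 15, 1731 (1601 left).
+366 (one year; includes Feb 29, 1732) → Jul 15, 1732 (1235 left).
+365 (one year) → Jul 15, 1733 (870 left).
+365 (one year) → Jul 15, 1734 (505 left).
+365 (one year) → Jul 15, 1735 (140 left).
Jul has 31 days: +17 → Aug 1, 1735 (123 left).
Aug has 31 days: +31 → Sep 1, 1735 (92 left).
Sep has 30 days: +30 → Oct 1, 1735 (62 left).
Oct has 31 days: +31 → Nov 1, 1735 (31 left).
Nov has 30 days: +30 → Dec 1, 1735 (1 left).
+1 → Dec 2, 1735.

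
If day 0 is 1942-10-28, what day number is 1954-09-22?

4347

Oct 28, 1942 → Oct 28, 1943: 365 days.
Oct 28, 1943 → Oct 28, 1944: 366 days (Feb 29, 1944 is in that span).
Oct 28, 1944 → Oct 28, 1945: 365 days.
Oct 28, 1945 → Oct 28, 1946: 365 days.
Oct 28, 1946 → Oct 28, 1947: 365 days.
Oct 28, 1947 → Oct 28, 1948: 366 days (Feb 29, 1948 is in that span).
Oct 28, 1948 → Oct 28, 1949: 365 days.
Oct 28, 1949 → Oct 28, 1950: 365 days.
Oct 28, 1950 → Oct 28, 1951: 365 days.
Oct 28, 1951 → Oct 28, 1952: 366 days (Feb 29, 1952 is in that span).
Oct 28, 1952 → Oct 28, 1953: 365 days.
Oct 28, 1953 → Nov 28, 1953: 31 days (October has 31).
Nov 28, 1953 → Dec 28, 1953: 30 days (November has 30).
Dec 28, 1953 → Jan 28, 1954: 31 days (December has 31).
Jan 28, 1954 → Feb 28, 1954: 31 days (January has 31).
Feb 28, 1954 → Mar 28, 1954: 28 days (February has 28).
Mar 28, 1954 → Apr 28, 1954: 31 days (March has 31).
Apr 28, 1954 → May 28, 1954: 30 days (April has 30).
May 28, 1954 → Jun 28, 1954: 31 days (May has 31).
Jun 28, 1954 → Jul 28, 1954: 30 days (June has 30).
Jul 28, 1954 → Aug 28, 1954: 31 days (July has 31).
Aug 28, 1954 → Sep 22, 1954: 25 days.
Total: 4347 days.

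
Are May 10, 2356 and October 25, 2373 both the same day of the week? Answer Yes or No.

Yes

From May 10, 2356 to Oct 25, 2373 is 6377 days.
6377 mod 7 = 0, so they are the same weekday.
(May 10, 2356 is a Thursday; Oct 25, 2373 is a Thursday.)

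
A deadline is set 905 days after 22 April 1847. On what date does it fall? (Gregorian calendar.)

October 13, 1849

+366 (one year; includes Feb 29, 1848) → Apr 22, 1848 (539 left).
+365 (one year) → Apr 22, 1849 (174 left).
Apr has 30 days: +9 → May 1, 1849 (165 left).
May has 31 days: +31 → Jun 1, 1849 (134 left).
Jun has 30 days: +30 → Jul 1, 1849 (104 left).
Jul has 31 days: +31 → Aug 1, 1849 (73 left).
Aug has 31 days: +31 → Sep 1, 1849 (42 left).
Sep has 30 days: +30 → Oct 1, 1849 (12 left).
+12 → Oct 13, 1849.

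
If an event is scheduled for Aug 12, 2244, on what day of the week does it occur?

Doomsday rule: the anchor day for the 2200s is Friday. For year 44: 44÷12 = 3 r 8, and 8÷4 = 2, so 3+8+2 = 13.
Friday + 13 ≡ Thursday — that's 2244's doomsday.
In August the doomsday date is Aug 8.
Aug 12 is 4 days after Aug 8; 4 mod 7 = 4, so Thursday + 4 = Monday.

Monday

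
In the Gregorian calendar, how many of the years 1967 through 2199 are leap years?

57

Multiples of 4 in [1967,2199]: 58.
Of those, multiples of 100: 2 (not leap unless ÷400).
Multiples of 400: 1.
Leap years = 58 − 2 + 1 = 57.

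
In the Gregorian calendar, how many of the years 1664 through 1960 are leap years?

Multiples of 4 in [1664,1960]: 75.
Of those, multiples of 100: 3 (not leap unless ÷400).
Multiples of 400: 0.
Leap years = 75 − 3 + 0 = 72.

72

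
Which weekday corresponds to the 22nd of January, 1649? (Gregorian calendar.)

Friday

Doomsday rule: the anchor day for the 1600s is Tuesday. For year 49: 49÷12 = 4 r 1, and 1÷4 = 0, so 4+1+0 = 5.
Tuesday + 5 ≡ Sunday — that's 1649's doomsday.
In January the doomsday date is Jan 3 (1649 is not a leap year).
Jan 22 is 19 days after Jan 3; 19 mod 7 = 5, so Sunday + 5 = Friday.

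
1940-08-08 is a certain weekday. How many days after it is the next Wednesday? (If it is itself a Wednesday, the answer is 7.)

Aug 8, 1940 is a Thursday.
From Thursday to the next Wednesday is 6 days.

6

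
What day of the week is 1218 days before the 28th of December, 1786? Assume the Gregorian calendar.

First find the weekday of Dec 28, 1786. Doomsday rule: the anchor day for the 1700s is Sunday. For year 86: 86÷12 = 7 r 2, and 2÷4 = 0, so 7+2+0 = 9.
Sunday + 9 ≡ Tuesday — that's 1786's doomsday.
In December the doomsday date is Dec 12.
Dec 28 is 16 days after Dec 12; 16 mod 7 = 2, so Tuesday + 2 = Thursday.
1218 mod 7 = 0, so 1218 days before a Thursday is Thursday − 0 = Thursday.

Thursday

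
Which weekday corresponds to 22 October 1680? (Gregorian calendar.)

Tuesday

Doomsday rule: the anchor day for the 1600s is Tuesday. For year 80: 80÷12 = 6 r 8, and 8÷4 = 2, so 6+8+2 = 16.
Tuesday + 16 ≡ Thursday — that's 1680's doomsday.
In October the doomsday date is Oct 10.
Oct 22 is 12 days after Oct 10; 12 mod 7 = 5, so Thursday + 5 = Tuesday.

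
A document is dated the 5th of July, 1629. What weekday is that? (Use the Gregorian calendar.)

Thursday

Doomsday rule: the anchor day for the 1600s is Tuesday. For year 29: 29÷12 = 2 r 5, and 5÷4 = 1, so 2+5+1 = 8.
Tuesday + 8 ≡ Wednesday — that's 1629's doomsday.
In July the doomsday date is Jul 11.
Jul 5 is 6 days before Jul 11; 6 mod 7 = 6, so Wednesday − 6 = Thursday.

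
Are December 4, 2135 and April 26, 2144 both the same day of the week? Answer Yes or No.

From Dec 4, 2135 to Apr 26, 2144 is 3066 days.
3066 mod 7 = 0, so they are the same weekday.
(Dec 4, 2135 is a Sunday; Apr 26, 2144 is a Sunday.)

Yes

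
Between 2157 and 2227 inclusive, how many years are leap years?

Multiples of 4 in [2157,2227]: 17.
Of those, multiples of 100: 1 (not leap unless ÷400).
Multiples of 400: 0.
Leap years = 17 − 1 + 0 = 16.

16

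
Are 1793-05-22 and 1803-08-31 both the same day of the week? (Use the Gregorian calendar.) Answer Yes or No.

From May 22, 1793 to Aug 31, 1803 is 3752 days.
3752 mod 7 = 0, so they are the same weekday.
(May 22, 1793 is a Wednesday; Aug 31, 1803 is a Wednesday.)

Yes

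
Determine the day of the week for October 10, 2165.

Thursday

Doomsday rule: the anchor day for the 2100s is Sunday. For year 65: 65÷12 = 5 r 5, and 5÷4 = 1, so 5+5+1 = 11.
Sunday + 11 ≡ Thursday — that's 2165's doomsday.
In October the doomsday date is Oct 10.
Oct 10 is the doomsday itself: Thursday.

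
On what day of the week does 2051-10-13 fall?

Friday

Doomsday rule: the anchor day for the 2000s is Tuesday. For year 51: 51÷12 = 4 r 3, and 3÷4 = 0, so 4+3+0 = 7.
Tuesday + 7 ≡ Tuesday — that's 2051's doomsday.
In October the doomsday date is Oct 10.
Oct 13 is 3 days after Oct 10; 3 mod 7 = 3, so Tuesday + 3 = Friday.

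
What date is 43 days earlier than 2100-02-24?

January 12, 2100

−24 → Jan 31, 2100 (end of Jan, 31 days; 19 left).
−19 → Jan 12, 2100.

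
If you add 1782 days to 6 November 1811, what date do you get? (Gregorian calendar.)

September 22, 1816

+366 (one year; includes Feb 29, 1812) → Nov 6, 1812 (1416 left).
+365 (one year) → Nov 6, 1813 (1051 left).
+365 (one year) → Nov 6, 1814 (686 left).
+365 (one year) → Nov 6, 1815 (321 left).
Nov has 30 days: +25 → Dec 1, 1815 (296 left).
Dec has 31 days: +31 → Jan 1, 1816 (265 left).
Jan has 31 days: +31 → Feb 1, 1816 (234 left).
Feb has 29 days: +29 → Mar 1, 1816 (205 left).
Mar has 31 days: +31 → Apr 1, 1816 (174 left).
Apr has 30 days: +30 → May 1, 1816 (144 left).
May has 31 days: +31 → Jun 1, 1816 (113 left).
Jun has 30 days: +30 → Jul 1, 1816 (83 left).
Jul has 31 days: +31 → Aug 1, 1816 (52 left).
Aug has 31 days: +31 → Sep 1, 1816 (21 left).
+21 → Sep 22, 1816.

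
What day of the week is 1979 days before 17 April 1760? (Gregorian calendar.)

Apr 17, 1760 is a Thursday.
1979 mod 7 = 5, so 1979 days before a Thursday is Thursday − 5 = Saturday.

Saturday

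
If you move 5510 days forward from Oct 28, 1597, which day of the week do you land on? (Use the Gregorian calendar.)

Wednesday

First find the weekday of Oct 28, 1597. Doomsday rule: the anchor day for the 1500s is Wednesday. For year 97: 97÷12 = 8 r 1, and 1÷4 = 0, so 8+1+0 = 9.
Wednesday + 9 ≡ Friday — that's 1597's doomsday.
In October the doomsday date is Oct 10.
Oct 28 is 18 days after Oct 10; 18 mod 7 = 4, so Friday + 4 = Tuesday.
5510 mod 7 = 1, so 5510 days after a Tuesday is Tuesday + 1 = Wednesday.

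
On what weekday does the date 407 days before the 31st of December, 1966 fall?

Friday

First find the weekday of Dec 31, 1966. Doomsday rule: the anchor day for the 1900s is Wednesday. For year 66: 66÷12 = 5 r 6, and 6÷4 = 1, so 5+6+1 = 12.
Wednesday + 12 ≡ Monday — that's 1966's doomsday.
In December the doomsday date is Dec 12.
Dec 31 is 19 days after Dec 12; 19 mod 7 = 5, so Monday + 5 = Saturday.
407 mod 7 = 1, so 407 days before a Saturday is Saturday − 1 = Friday.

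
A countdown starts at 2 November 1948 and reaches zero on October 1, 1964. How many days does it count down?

5812

Nov 2, 1948 → Nov 2, 1949: 365 days.
Nov 2, 1949 → Nov 2, 1950: 365 days.
Nov 2, 1950 → Nov 2, 1951: 365 days.
Nov 2, 1951 → Nov 2, 1952: 366 days (Feb 29, 1952 is in that span).
Nov 2, 1952 → Nov 2, 1953: 365 days.
Nov 2, 1953 → Nov 2, 1954: 365 days.
Nov 2, 1954 → Nov 2, 1955: 365 days.
Nov 2, 1955 → Nov 2, 1956: 366 days (Feb 29, 1956 is in that span).
Nov 2, 1956 → Nov 2, 1957: 365 days.
Nov 2, 1957 → Nov 2, 1958: 365 days.
Nov 2, 1958 → Nov 2, 1959: 365 days.
Nov 2, 1959 → Nov 2, 1960: 366 days (Feb 29, 1960 is in that span).
Nov 2, 1960 → Nov 2, 1961: 365 days.
Nov 2, 1961 → Nov 2, 1962: 365 days.
Nov 2, 1962 → Nov 2, 1963: 365 days.
Nov 2, 1963 → Dec 2, 1963: 30 days (November has 30).
Dec 2, 1963 → Jan 2, 1964: 31 days (December has 31).
Jan 2, 1964 → Feb 2, 1964: 31 days (January has 31).
Feb 2, 1964 → Mar 2, 1964: 29 days (February has 29).
Mar 2, 1964 → Apr 2, 1964: 31 days (March has 31).
Apr 2, 1964 → May 2, 1964: 30 days (April has 30).
May 2, 1964 → Jun 2, 1964: 31 days (May has 31).
Jun 2, 1964 → Jul 2, 1964: 30 days (June has 30).
Jul 2, 1964 → Aug 2, 1964: 31 days (July has 31).
Aug 2, 1964 → Sep 2, 1964: 31 days (August has 31).
Sep 2, 1964 → Oct 1, 1964: 29 days.
Total: 5812 days.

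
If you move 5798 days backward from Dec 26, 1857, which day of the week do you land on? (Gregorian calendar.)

First find the weekday of Dec 26, 1857. Doomsday rule: the anchor day for the 1800s is Friday. For year 57: 57÷12 = 4 r 9, and 9÷4 = 2, so 4+9+2 = 15.
Friday + 15 ≡ Saturday — that's 1857's doomsday.
In December the doomsday date is Dec 12.
Dec 26 is 14 days after Dec 12; 14 mod 7 = 0, so Saturday + 0 = Saturday.
5798 mod 7 = 2, so 5798 days before a Saturday is Saturday − 2 = Thursday.

Thursday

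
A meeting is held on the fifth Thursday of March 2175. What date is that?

March 30, 2175

March 1, 2175 is a Wednesday.
The first Thursday is therefore March 2 (1 days later).
The fifth Thursday is 2 + 4×7 = March 30.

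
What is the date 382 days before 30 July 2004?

July 14, 2003

−30 → Jun 30, 2004 (end of Jun, 30 days; 352 left).
−30 → May 31, 2004 (end of May, 31 days; 322 left).
−31 → Apr 30, 2004 (end of Apr, 30 days; 291 left).
−30 → Mar 31, 2004 (end of Mar, 31 days; 261 left).
−31 → Feb 29, 2004 (end of Feb, 29 days; 230 left).
−29 → Jan 31, 2004 (end of Jan, 31 days; 201 left).
−31 → Dec 31, 2003 (end of Dec, 31 days; 170 left).
−31 → Nov 30, 2003 (end of Nov, 30 days; 139 left).
−30 → Oct 31, 2003 (end of Oct, 31 days; 109 left).
−31 → Sep 30, 2003 (end of Sep, 30 days; 78 left).
−30 → Aug 31, 2003 (end of Aug, 31 days; 48 left).
−31 → Jul 31, 2003 (end of Jul, 31 days; 17 left).
−17 → Jul 14, 2003.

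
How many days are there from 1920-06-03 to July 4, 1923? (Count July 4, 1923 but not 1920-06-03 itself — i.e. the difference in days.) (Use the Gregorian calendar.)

Jun 3, 1920 → Jun 3, 1921: 365 days.
Jun 3, 1921 → Jun 3, 1922: 365 days.
Jun 3, 1922 → Jul 3, 1922: 30 days (June has 30).
Jul 3, 1922 → Aug 3, 1922: 31 days (July has 31).
Aug 3, 1922 → Sep 3, 1922: 31 days (August has 31).
Sep 3, 1922 → Oct 3, 1922: 30 days (September has 30).
Oct 3, 1922 → Nov 3, 1922: 31 days (October has 31).
Nov 3, 1922 → Dec 3, 1922: 30 days (November has 30).
Dec 3, 1922 → Jan 3, 1923: 31 days (December has 31).
Jan 3, 1923 → Feb 3, 1923: 31 days (January has 31).
Feb 3, 1923 → Mar 3, 1923: 28 days (February has 28).
Mar 3, 1923 → Apr 3, 1923: 31 days (March has 31).
Apr 3, 1923 → May 3, 1923: 30 days (April has 30).
May 3, 1923 → Jun 3, 1923: 31 days (May has 31).
Jun 3, 1923 → Jul 3, 1923: 30 days (June has 30).
Jul 3, 1923 → Jul 4, 1923: 1 days.
Total: 1126 days.

1126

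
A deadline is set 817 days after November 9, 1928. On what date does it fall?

February 4, 1931

+365 (one year) → Nov 9, 1929 (452 left).
+365 (one year) → Nov 9, 1930 (87 left).
Nov has 30 days: +22 → Dec 1, 1930 (65 left).
Dec has 31 days: +31 → Jan 1, 1931 (34 left).
Jan has 31 days: +31 → Feb 1, 1931 (3 left).
+3 → Feb 4, 1931.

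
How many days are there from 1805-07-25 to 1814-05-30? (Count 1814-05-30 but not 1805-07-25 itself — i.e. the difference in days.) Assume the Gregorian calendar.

3231

Jul 25, 1805 → Jul 25, 1806: 365 days.
Jul 25, 1806 → Jul 25, 1807: 365 days.
Jul 25, 1807 → Jul 25, 1808: 366 days (Feb 29, 1808 is in that span).
Jul 25, 1808 → Jul 25, 1809: 365 days.
Jul 25, 1809 → Jul 25, 1810: 365 days.
Jul 25, 1810 → Jul 25, 1811: 365 days.
Jul 25, 1811 → Jul 25, 1812: 366 days (Feb 29, 1812 is in that span).
Jul 25, 1812 → Jul 25, 1813: 365 days.
Jul 25, 1813 → Aug 25, 1813: 31 days (July has 31).
Aug 25, 1813 → Sep 25, 1813: 31 days (August has 31).
Sep 25, 1813 → Oct 25, 1813: 30 days (September has 30).
Oct 25, 1813 → Nov 25, 1813: 31 days (October has 31).
Nov 25, 1813 → Dec 25, 1813: 30 days (November has 30).
Dec 25, 1813 → Jan 25, 1814: 31 days (December has 31).
Jan 25, 1814 → Feb 25, 1814: 31 days (January has 31).
Feb 25, 1814 → Mar 25, 1814: 28 days (February has 28).
Mar 25, 1814 → Apr 25, 1814: 31 days (March has 31).
Apr 25, 1814 → May 25, 1814: 30 days (April has 30).
May 25, 1814 → May 30, 1814: 5 days.
Total: 3231 days.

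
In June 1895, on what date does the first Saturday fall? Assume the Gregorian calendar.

June 1, 1895

June 1, 1895 is a Saturday.
The first Saturday is therefore June 1 (same day).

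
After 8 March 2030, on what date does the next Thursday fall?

Mar 8, 2030 is a Friday.
From Friday to the next Thursday is 6 days.
Mar 8, 2030 + 6 = Mar 14, 2030.

March 14, 2030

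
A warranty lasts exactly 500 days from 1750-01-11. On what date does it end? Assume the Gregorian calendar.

May 26, 1751

+365 (one year) → Jan 11, 1751 (135 left).
Jan has 31 days: +21 → Feb 1, 1751 (114 left).
Feb has 28 days: +28 → Mar 1, 1751 (86 left).
Mar has 31 days: +31 → Apr 1, 1751 (55 left).
Apr has 30 days: +30 → May 1, 1751 (25 left).
+25 → May 26, 1751.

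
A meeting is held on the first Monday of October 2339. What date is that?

October 1, 2339 is a Sunday.
The first Monday is therefore October 2 (1 days later).

October 2, 2339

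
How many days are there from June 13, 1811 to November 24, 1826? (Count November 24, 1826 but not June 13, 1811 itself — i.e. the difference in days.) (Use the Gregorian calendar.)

Jun 13, 1811 → Jun 13, 1812: 366 days (Feb 29, 1812 is in that span).
Jun 13, 1812 → Jun 13, 1813: 365 days.
Jun 13, 1813 → Jun 13, 1814: 365 days.
Jun 13, 1814 → Jun 13, 1815: 365 days.
Jun 13, 1815 → Jun 13, 1816: 366 days (Feb 29, 1816 is in that span).
Jun 13, 1816 → Jun 13, 1817: 365 days.
Jun 13, 1817 → Jun 13, 1818: 365 days.
Jun 13, 1818 → Jun 13, 1819: 365 days.
Jun 13, 1819 → Jun 13, 1820: 366 days (Feb 29, 1820 is in that span).
Jun 13, 1820 → Jun 13, 1821: 365 days.
Jun 13, 1821 → Jun 13, 1822: 365 days.
Jun 13, 1822 → Jun 13, 1823: 365 days.
Jun 13, 1823 → Jun 13, 1824: 366 days (Feb 29, 1824 is in that span).
Jun 13, 1824 → Jun 13, 1825: 365 days.
Jun 13, 1825 → Jun 13, 1826: 365 days.
Jun 13, 1826 → Jul 13, 1826: 30 days (June has 30).
Jul 13, 1826 → Aug 13, 1826: 31 days (July has 31).
Aug 13, 1826 → Sep 13, 1826: 31 days (August has 31).
Sep 13, 1826 → Oct 13, 1826: 30 days (September has 30).
Oct 13, 1826 → Nov 13, 1826: 31 days (October has 31).
Nov 13, 1826 → Nov 24, 1826: 11 days.
Total: 5643 days.

5643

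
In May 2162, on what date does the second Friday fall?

May 1, 2162 is a Saturday.
The first Friday is therefore May 7 (6 days later).
The second Friday is 7 + 1×7 = May 14.

May 14, 2162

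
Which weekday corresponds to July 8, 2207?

Wednesday

Doomsday rule: the anchor day for the 2200s is Friday. For year 07: 7÷12 = 0 r 7, and 7÷4 = 1, so 0+7+1 = 8.
Friday + 8 ≡ Saturday — that's 2207's doomsday.
In July the doomsday date is Jul 11.
Jul 8 is 3 days before Jul 11; 3 mod 7 = 3, so Saturday − 3 = Wednesday.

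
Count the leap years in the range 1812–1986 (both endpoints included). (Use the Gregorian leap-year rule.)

43

Multiples of 4 in [1812,1986]: 44.
Of those, multiples of 100: 1 (not leap unless ÷400).
Multiples of 400: 0.
Leap years = 44 − 1 + 0 = 43.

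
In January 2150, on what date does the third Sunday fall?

January 18, 2150

January 1, 2150 is a Thursday.
The first Sunday is therefore January 4 (3 days later).
The third Sunday is 4 + 2×7 = January 18.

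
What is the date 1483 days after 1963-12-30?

+366 (one year; includes Feb 29, 1964) → Dec 30, 1964 (1117 left).
+365 (one year) → Dec 30, 1965 (752 left).
+365 (one year) → Dec 30, 1966 (387 left).
Dec has 31 days: +2 → Jan 1, 1967 (385 left).
Jan has 31 days: +31 → Feb 1, 1967 (354 left).
Feb has 28 days: +28 → Mar 1, 1967 (326 left).
Mar has 31 days: +31 → Apr 1, 1967 (295 left).
Apr has 30 days: +30 → May 1, 1967 (265 left).
May has 31 days: +31 → Jun 1, 1967 (234 left).
Jun has 30 days: +30 → Jul 1, 1967 (204 left).
Jul has 31 days: +31 → Aug 1, 1967 (173 left).
Aug has 31 days: +31 → Sep 1, 1967 (142 left).
Sep has 30 days: +30 → Oct 1, 1967 (112 left).
Oct has 31 days: +31 → Nov 1, 1967 (81 left).
Nov has 30 days: +30 → Dec 1, 1967 (51 left).
Dec has 31 days: +31 → Jan 1, 1968 (20 left).
+20 → Jan 21, 1968.

January 21, 1968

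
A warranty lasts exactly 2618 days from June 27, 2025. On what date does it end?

August 27, 2032

+365 (one year) → Jun 27, 2026 (2253 left).
+365 (one year) → Jun 27, 2027 (1888 left).
+366 (one year; includes Feb 29, 2028) → Jun 27, 2028 (1522 left).
+365 (one year) → Jun 27, 2029 (1157 left).
+365 (one year) → Jun 27, 2030 (792 left).
+365 (one year) → Jun 27, 2031 (427 left).
+366 (one year; includes Feb 29, 2032) → Jun 27, 2032 (61 left).
Jun has 30 days: +4 → Jul 1, 2032 (57 left).
Jul has 31 days: +31 → Aug 1, 2032 (26 left).
+26 → Aug 27, 2032.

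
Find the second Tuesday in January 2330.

January 1, 2330 is a Wednesday.
The first Tuesday is therefore January 7 (6 days later).
The second Tuesday is 7 + 1×7 = January 14.

January 14, 2330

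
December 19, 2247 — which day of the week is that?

Doomsday rule: the anchor day for the 2200s is Friday. For year 47: 47÷12 = 3 r 11, and 11÷4 = 2, so 3+11+2 = 16.
Friday + 16 ≡ Sunday — that's 2247's doomsday.
In December the doomsday date is Dec 12.
Dec 19 is 7 days after Dec 12; 7 mod 7 = 0, so Sunday + 0 = Sunday.

Sunday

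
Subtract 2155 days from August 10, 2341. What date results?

−365 (one year) → Aug 10, 2340 (1790 left).
−366 (one year; includes Feb 29, 2340) → Aug 10, 2339 (1424 left).
−365 (one year) → Aug 10, 2338 (1059 left).
−365 (one year) → Aug 10, 2337 (694 left).
−365 (one year) → Aug 10, 2336 (329 left).
−10 → Jul 31, 2336 (end of Jul, 31 days; 319 left).
−31 → Jun 30, 2336 (end of Jun, 30 days; 288 left).
−30 → May 31, 2336 (end of May, 31 days; 258 left).
−31 → Apr 30, 2336 (end of Apr, 30 days; 227 left).
−30 → Mar 31, 2336 (end of Mar, 31 days; 197 left).
−31 → Feb 29, 2336 (end of Feb, 29 days; 166 left).
−29 → Jan 31, 2336 (end of Jan, 31 days; 137 left).
−31 → Dec 31, 2335 (end of Dec, 31 days; 106 left).
−31 → Nov 30, 2335 (end of Nov, 30 days; 75 left).
−30 → Oct 31, 2335 (end of Oct, 31 days; 45 left).
−31 → Sep 30, 2335 (end of Sep, 30 days; 14 left).
−14 → Sep 16, 2335.

September 16, 2335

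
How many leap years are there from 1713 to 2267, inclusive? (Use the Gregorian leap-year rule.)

Multiples of 4 in [1713,2267]: 138.
Of those, multiples of 100: 5 (not leap unless ÷400).
Multiples of 400: 1.
Leap years = 138 − 5 + 1 = 134.

134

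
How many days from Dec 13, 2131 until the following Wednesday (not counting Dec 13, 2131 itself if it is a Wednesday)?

6

Dec 13, 2131 is a Thursday.
From Thursday to the next Wednesday is 6 days.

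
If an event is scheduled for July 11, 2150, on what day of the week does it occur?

Doomsday rule: the anchor day for the 2100s is Sunday. For year 50: 50÷12 = 4 r 2, and 2÷4 = 0, so 4+2+0 = 6.
Sunday + 6 ≡ Saturday — that's 2150's doomsday.
In July the doomsday date is Jul 11.
Jul 11 is the doomsday itself: Saturday.

Saturday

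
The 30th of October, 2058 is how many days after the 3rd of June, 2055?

Jun 3, 2055 → Jun 3, 2056: 366 days (Feb 29, 2056 is in that span).
Jun 3, 2056 → Jun 3, 2057: 365 days.
Jun 3, 2057 → Jun 3, 2058: 365 days.
Jun 3, 2058 → Jul 3, 2058: 30 days (June has 30).
Jul 3, 2058 → Aug 3, 2058: 31 days (July has 31).
Aug 3, 2058 → Sep 3, 2058: 31 days (August has 31).
Sep 3, 2058 → Oct 3, 2058: 30 days (September has 30).
Oct 3, 2058 → Oct 30, 2058: 27 days.
Total: 1245 days.

1245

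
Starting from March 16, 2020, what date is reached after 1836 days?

+365 (one year) → Mar 16, 2021 (1471 left).
+365 (one year) → Mar 16, 2022 (1106 left).
+365 (one year) → Mar 16, 2023 (741 left).
+366 (one year; includes Feb 29, 2024) → Mar 16, 2024 (375 left).
Mar has 31 days: +16 → Apr 1, 2024 (359 left).
Apr has 30 days: +30 → May 1, 2024 (329 left).
May has 31 days: +31 → Jun 1, 2024 (298 left).
Jun has 30 days: +30 → Jul 1, 2024 (268 left).
Jul has 31 days: +31 → Aug 1, 2024 (237 left).
Aug has 31 days: +31 → Sep 1, 2024 (206 left).
Sep has 30 days: +30 → Oct 1, 2024 (176 left).
Oct has 31 days: +31 → Nov 1, 2024 (145 left).
Nov has 30 days: +30 → Dec 1, 2024 (115 left).
Dec has 31 days: +31 → Jan 1, 2025 (84 left).
Jan has 31 days: +31 → Feb 1, 2025 (53 left).
Feb has 28 days: +28 → Mar 1, 2025 (25 left).
+25 → Mar 26, 2025.

March 26, 2025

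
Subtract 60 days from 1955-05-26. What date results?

−26 → Apr 30, 1955 (end of Apr, 30 days; 34 left).
−30 → Mar 31, 1955 (end of Mar, 31 days; 4 left).
−4 → Mar 27, 1955.

March 27, 1955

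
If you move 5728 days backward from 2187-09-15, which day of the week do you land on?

Thursday

First find the weekday of Sep 15, 2187. Doomsday rule: the anchor day for the 2100s is Sunday. For year 87: 87÷12 = 7 r 3, and 3÷4 = 0, so 7+3+0 = 10.
Sunday + 10 ≡ Wednesday — that's 2187's doomsday.
In September the doomsday date is Sep 5.
Sep 15 is 10 days after Sep 5; 10 mod 7 = 3, so Wednesday + 3 = Saturday.
5728 mod 7 = 2, so 5728 days before a Saturday is Saturday − 2 = Thursday.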